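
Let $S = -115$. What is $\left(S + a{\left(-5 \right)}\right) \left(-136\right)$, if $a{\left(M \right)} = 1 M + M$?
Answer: $17000$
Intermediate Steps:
$a{\left(M \right)} = 2 M$ ($a{\left(M \right)} = M + M = 2 M$)
$\left(S + a{\left(-5 \right)}\right) \left(-136\right) = \left(-115 + 2 \left(-5\right)\right) \left(-136\right) = \left(-115 - 10\right) \left(-136\right) = \left(-125\right) \left(-136\right) = 17000$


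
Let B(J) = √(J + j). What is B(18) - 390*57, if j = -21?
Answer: -22230 + I*√3 ≈ -22230.0 + 1.732*I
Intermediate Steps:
B(J) = √(-21 + J) (B(J) = √(J - 21) = √(-21 + J))
B(18) - 390*57 = √(-21 + 18) - 390*57 = √(-3) - 22230 = I*√3 - 22230 = -22230 + I*√3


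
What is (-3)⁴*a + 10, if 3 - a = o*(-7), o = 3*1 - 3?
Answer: 253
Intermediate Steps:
o = 0 (o = 3 - 3 = 0)
a = 3 (a = 3 - 0*(-7) = 3 - 1*0 = 3 + 0 = 3)
(-3)⁴*a + 10 = (-3)⁴*3 + 10 = 81*3 + 10 = 243 + 10 = 253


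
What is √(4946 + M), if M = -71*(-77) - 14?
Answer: √10399 ≈ 101.98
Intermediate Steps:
M = 5453 (M = 5467 - 14 = 5453)
√(4946 + M) = √(4946 + 5453) = √10399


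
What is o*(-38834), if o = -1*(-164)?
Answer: -6368776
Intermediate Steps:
o = 164
o*(-38834) = 164*(-38834) = -6368776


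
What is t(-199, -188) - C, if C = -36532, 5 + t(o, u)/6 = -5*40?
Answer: 35302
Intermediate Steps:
t(o, u) = -1230 (t(o, u) = -30 + 6*(-5*40) = -30 + 6*(-200) = -30 - 1200 = -1230)
t(-199, -188) - C = -1230 - 1*(-36532) = -1230 + 36532 = 35302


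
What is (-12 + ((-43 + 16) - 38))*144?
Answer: -11088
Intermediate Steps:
(-12 + ((-43 + 16) - 38))*144 = (-12 + (-27 - 38))*144 = (-12 - 65)*144 = -77*144 = -11088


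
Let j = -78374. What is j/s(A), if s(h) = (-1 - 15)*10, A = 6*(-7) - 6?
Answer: 39187/80 ≈ 489.84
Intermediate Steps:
A = -48 (A = -42 - 6 = -48)
s(h) = -160 (s(h) = -16*10 = -160)
j/s(A) = -78374/(-160) = -78374*(-1/160) = 39187/80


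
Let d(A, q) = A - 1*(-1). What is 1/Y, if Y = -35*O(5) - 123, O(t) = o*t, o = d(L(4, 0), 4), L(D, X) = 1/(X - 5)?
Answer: -1/263 ≈ -0.0038023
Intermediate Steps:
L(D, X) = 1/(-5 + X)
d(A, q) = 1 + A (d(A, q) = A + 1 = 1 + A)
o = 4/5 (o = 1 + 1/(-5 + 0) = 1 + 1/(-5) = 1 - 1/5 = 4/5 ≈ 0.80000)
O(t) = 4*t/5
Y = -263 (Y = -28*5 - 123 = -35*4 - 123 = -140 - 123 = -263)
1/Y = 1/(-263) = -1/263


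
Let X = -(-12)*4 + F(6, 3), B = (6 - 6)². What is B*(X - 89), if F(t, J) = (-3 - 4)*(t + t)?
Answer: 0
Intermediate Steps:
B = 0 (B = 0² = 0)
F(t, J) = -14*t
X = -36 (X = -(-12)*4 - 14*6 = -6*(-8) - 84 = 48 - 84 = -36)
B*(X - 89) = 0*(-36 - 89) = 0*(-125) = 0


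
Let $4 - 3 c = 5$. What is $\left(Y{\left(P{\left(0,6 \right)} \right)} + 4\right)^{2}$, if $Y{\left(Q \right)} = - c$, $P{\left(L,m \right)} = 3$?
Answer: $\frac{169}{9} \approx 18.778$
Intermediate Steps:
$c = - \frac{1}{3}$ ($c = \frac{4}{3} - \frac{5}{3} = - \frac{1}{3} \approx -0.33333$)
$Y{\left(Q \right)} = \frac{1}{3}$ ($Y{\left(Q \right)} = \left(-1\right) \left(- \frac{1}{3}\right) = \frac{1}{3}$)
$\left(Y{\left(P{\left(0,6 \right)} \right)} + 4\right)^{2} = \left(\frac{1}{3} + 4\right)^{2} = \left(\frac{13}{3}\right)^{2} = \frac{169}{9}$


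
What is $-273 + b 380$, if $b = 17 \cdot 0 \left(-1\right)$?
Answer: $-273$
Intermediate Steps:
$b = 0$ ($b = 0 \left(-1\right) = 0$)
$-273 + b 380 = -273 + 0 \cdot 380 = -273 + 0 = -273$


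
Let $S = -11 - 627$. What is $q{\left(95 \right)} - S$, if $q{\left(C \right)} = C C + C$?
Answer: $9758$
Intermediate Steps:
$S = -638$ ($S = -11 - 627 = -638$)
$q{\left(C \right)} = C + C^{2}$ ($q{\left(C \right)} = C^{2} + C = C + C^{2}$)
$q{\left(95 \right)} - S = 95 \left(1 + 95\right) - -638 = 95 \cdot 96 + 638 = 9120 + 638 = 9758$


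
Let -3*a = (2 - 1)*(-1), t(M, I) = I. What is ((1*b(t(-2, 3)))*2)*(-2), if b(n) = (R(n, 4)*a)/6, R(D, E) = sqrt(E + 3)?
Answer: -2*sqrt(7)/9 ≈ -0.58794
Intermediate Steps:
R(D, E) = sqrt(3 + E)
a = 1/3 (a = -(2 - 1)*(-1)/3 = -(-1)/3 = -1/3*(-1) = 1/3 ≈ 0.33333)
b(n) = sqrt(7)/18 (b(n) = (sqrt(3 + 4)*(1/3))/6 = (sqrt(7)*(1/3))*(1/6) = (sqrt(7)/3)*(1/6) = sqrt(7)/18)
((1*b(t(-2, 3)))*2)*(-2) = ((1*(sqrt(7)/18))*2)*(-2) = ((sqrt(7)/18)*2)*(-2) = (sqrt(7)/9)*(-2) = -2*sqrt(7)/9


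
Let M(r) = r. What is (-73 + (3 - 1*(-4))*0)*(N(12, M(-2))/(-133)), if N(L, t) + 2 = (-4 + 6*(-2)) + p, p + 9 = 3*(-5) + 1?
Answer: -2993/133 ≈ -22.504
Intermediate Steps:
p = -23 (p = -9 + (3*(-5) + 1) = -9 + (-15 + 1) = -9 - 14 = -23)
N(L, t) = -41 (N(L, t) = -2 + ((-4 + 6*(-2)) - 23) = -2 + ((-4 - 12) - 23) = -2 + (-16 - 23) = -2 - 39 = -41)
(-73 + (3 - 1*(-4))*0)*(N(12, M(-2))/(-133)) = (-73 + (3 - 1*(-4))*0)*(-41/(-133)) = (-73 + (3 + 4)*0)*(-41*(-1/133)) = (-73 + 7*0)*(41/133) = (-73 + 0)*(41/133) = -73*41/133 = -2993/133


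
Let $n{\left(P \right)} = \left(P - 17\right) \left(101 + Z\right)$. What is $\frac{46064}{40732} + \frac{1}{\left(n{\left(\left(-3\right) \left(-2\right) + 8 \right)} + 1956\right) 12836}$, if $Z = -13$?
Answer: $\frac{250110394375}{221159607696} \approx 1.1309$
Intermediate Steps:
$n{\left(P \right)} = -1496 + 88 P$ ($n{\left(P \right)} = \left(P - 17\right) \left(101 - 13\right) = \left(-17 + P\right) 88 = -1496 + 88 P$)
$\frac{46064}{40732} + \frac{1}{\left(n{\left(\left(-3\right) \left(-2\right) + 8 \right)} + 1956\right) 12836} = \frac{46064}{40732} + \frac{1}{\left(\left(-1496 + 88 \left(\left(-3\right) \left(-2\right) + 8\right)\right) + 1956\right) 12836} = 46064 \cdot \frac{1}{40732} + \frac{1}{\left(-1496 + 88 \left(6 + 8\right)\right) + 1956} \cdot \frac{1}{12836} = \frac{11516}{10183} + \frac{1}{\left(-1496 + 88 \cdot 14\right) + 1956} \cdot \frac{1}{12836} = \frac{11516}{10183} + \frac{1}{\left(-1496 + 1232\right) + 1956} \cdot \frac{1}{12836} = \frac{11516}{10183} + \frac{1}{-264 + 1956} \cdot \frac{1}{12836} = \frac{11516}{10183} + \frac{1}{1692} \cdot \frac{1}{12836} = \frac{11516}{10183} + \frac{1}{21718512} = \frac{250110394375}{221159607696}$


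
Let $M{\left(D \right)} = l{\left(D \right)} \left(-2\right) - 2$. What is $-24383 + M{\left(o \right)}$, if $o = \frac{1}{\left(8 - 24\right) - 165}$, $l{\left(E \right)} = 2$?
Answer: $-24389$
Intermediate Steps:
$o = - \frac{1}{181}$ ($o = \frac{1}{\left(8 - 24\right) - 165} = \frac{1}{-16 - 165} = \frac{1}{-181} = - \frac{1}{181} \approx -0.0055249$)
$M{\left(D \right)} = -6$ ($M{\left(D \right)} = 2 \left(-2\right) - 2 = -4 - 2 = -6$)
$-24383 + M{\left(o \right)} = -24383 - 6 = -24389$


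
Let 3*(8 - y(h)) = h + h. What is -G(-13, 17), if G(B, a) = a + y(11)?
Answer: -53/3 ≈ -17.667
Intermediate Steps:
y(h) = 8 - 2*h/3 (y(h) = 8 - (h + h)/3 = 8 - 2*h/3)
G(B, a) = ⅔ + a (G(B, a) = a + (8 - ⅔*11) = a + (8 - 22/3) = a + ⅔ = ⅔ + a)
-G(-13, 17) = -(⅔ + 17) = -1*53/3 = -53/3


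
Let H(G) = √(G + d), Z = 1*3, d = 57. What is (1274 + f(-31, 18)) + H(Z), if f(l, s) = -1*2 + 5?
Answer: 1277 + 2*√15 ≈ 1284.7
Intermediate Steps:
Z = 3
H(G) = √(57 + G) (H(G) = √(G + 57) = √(57 + G))
f(l, s) = 3 (f(l, s) = -2 + 5 = 3)
(1274 + f(-31, 18)) + H(Z) = (1274 + 3) + √(57 + 3) = 1277 + √60 = 1277 + 2*√15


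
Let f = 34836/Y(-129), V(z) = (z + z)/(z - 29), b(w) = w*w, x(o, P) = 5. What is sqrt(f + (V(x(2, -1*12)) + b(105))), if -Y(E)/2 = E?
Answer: sqrt(742828053)/258 ≈ 105.64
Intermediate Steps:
Y(E) = -2*E
b(w) = w**2
V(z) = 2*z/(-29 + z) (V(z) = (2*z)/(-29 + z) = 2*z/(-29 + z))
f = 5806/43 (f = 34836/((-2*(-129))) = 34836/258 = 34836*(1/258) = 5806/43 ≈ 135.02)
sqrt(f + (V(x(2, -1*12)) + b(105))) = sqrt(5806/43 + (2*5/(-29 + 5) + 105**2)) = sqrt(5806/43 + (2*5/(-24) + 11025)) = sqrt(5806/43 + (2*5*(-1/24) + 11025)) = sqrt(5806/43 + (-5/12 + 11025)) = sqrt(5806/43 + 132295/12) = sqrt(5758357/516) = sqrt(742828053)/258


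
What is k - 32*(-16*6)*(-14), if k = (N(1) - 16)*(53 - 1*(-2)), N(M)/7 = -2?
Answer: -44658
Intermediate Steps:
N(M) = -14 (N(M) = 7*(-2) = -14)
k = -1650 (k = (-14 - 16)*(53 - 1*(-2)) = -30*(53 + 2) = -30*55 = -1650)
k - 32*(-16*6)*(-14) = -1650 - 32*(-16*6)*(-14) = -1650 - 32*(-96)*(-14) = -1650 - (-3072)*(-14) = -1650 - 1*43008 = -1650 - 43008 = -44658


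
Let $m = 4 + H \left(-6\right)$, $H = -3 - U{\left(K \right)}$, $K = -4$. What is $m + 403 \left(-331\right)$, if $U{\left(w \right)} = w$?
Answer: $-133395$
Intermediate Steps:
$H = 1$ ($H = -3 - -4 = -3 + 4 = 1$)
$m = -2$ ($m = 4 + 1 \left(-6\right) = 4 - 6 = -2$)
$m + 403 \left(-331\right) = -2 + 403 \left(-331\right) = -2 - 133393 = -133395$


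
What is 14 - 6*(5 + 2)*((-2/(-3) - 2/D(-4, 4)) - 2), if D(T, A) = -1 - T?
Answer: 98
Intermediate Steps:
14 - 6*(5 + 2)*((-2/(-3) - 2/D(-4, 4)) - 2) = 14 - 6*(5 + 2)*((-2/(-3) - 2/(-1 - 1*(-4))) - 2) = 14 - 42*((-2*(-⅓) - 2/(-1 + 4)) - 2) = 14 - 42*((⅔ - 2/3) - 2) = 14 - 42*((⅔ - 2*⅓) - 2) = 14 - 42*((⅔ - ⅔) - 2) = 14 - 42*(0 - 2) = 14 - 42*(-2) = 14 - 6*(-14) = 14 + 84 = 98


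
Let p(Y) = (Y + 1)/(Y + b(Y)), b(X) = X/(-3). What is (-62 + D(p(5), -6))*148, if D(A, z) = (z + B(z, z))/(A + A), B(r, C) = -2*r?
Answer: -26788/3 ≈ -8929.3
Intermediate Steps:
b(X) = -X/3 (b(X) = X*(-1/3) = -X/3)
p(Y) = 3*(1 + Y)/(2*Y) (p(Y) = (Y + 1)/(Y - Y/3) = (1 + Y)/((2*Y/3)) = (1 + Y)*(3/(2*Y)) = 3*(1 + Y)/(2*Y))
D(A, z) = -z/(2*A) (D(A, z) = (z - 2*z)/(A + A) = (-z)/((2*A)) = (-z)*(1/(2*A)) = -z/(2*A))
(-62 + D(p(5), -6))*148 = (-62 - 1/2*(-6)/(3/2)*(1 + 5)/5)*148 = (-62 - 1/2*(-6)/(3/2)*(1/5)*6)*148 = (-62 - 1/2*(-6)/9/5)*148 = (-62 - 1/2*(-6)*5/9)*148 = (-62 + 5/3)*148 = -181/3*148 = -26788/3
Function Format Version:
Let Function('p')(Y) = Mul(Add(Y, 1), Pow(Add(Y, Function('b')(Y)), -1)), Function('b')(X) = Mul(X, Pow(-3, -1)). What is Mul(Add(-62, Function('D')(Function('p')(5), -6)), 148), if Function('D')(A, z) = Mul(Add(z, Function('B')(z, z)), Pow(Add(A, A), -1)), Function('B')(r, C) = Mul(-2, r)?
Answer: Rational(-26788, 3) ≈ -8929.3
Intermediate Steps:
Function('b')(X) = Mul(Rational(-1, 3), X) (Function('b')(X) = Mul(X, Rational(-1, 3)) = Mul(Rational(-1, 3), X))
Function('p')(Y) = Mul(Rational(3, 2), Pow(Y, -1), Add(1, Y)) (Function('p')(Y) = Mul(Add(Y, 1), Pow(Add(Y, Mul(Rational(-1, 3), Y)), -1)) = Mul(Add(1, Y), Pow(Mul(Rational(2, 3), Y), -1)) = Mul(Add(1, Y), Mul(Rational(3, 2), Pow(Y, -1))) = Mul(Rational(3, 2), Pow(Y, -1), Add(1, Y)))
Function('D')(A, z) = Mul(Rational(-1, 2), z, Pow(A, -1)) (Function('D')(A, z) = Mul(Add(z, Mul(-2, z)), Pow(Add(A, A), -1)) = Mul(Mul(-1, z), Pow(Mul(2, A), -1)) = Mul(Mul(-1, z), Mul(Rational(1, 2), Pow(A, -1))) = Mul(Rational(-1, 2), z, Pow(A, -1)))
Mul(Add(-62, Function('D')(Function('p')(5), -6)), 148) = Mul(Add(-62, Mul(Rational(-1, 2), -6, Pow(Mul(Rational(3, 2), Pow(5, -1), Add(1, 5)), -1))), 148) = Mul(Add(-62, Mul(Rational(-1, 2), -6, Pow(Mul(Rational(3, 2), Rational(1, 5), 6), -1))), 148) = Mul(Add(-62, Mul(Rational(-1, 2), -6, Pow(Rational(9, 5), -1))), 148) = Mul(Add(-62, Mul(Rational(-1, 2), -6, Rational(5, 9))), 148) = Mul(Add(-62, Rational(5, 3)), 148) = Mul(Rational(-181, 3), 148) = Rational(-26788, 3)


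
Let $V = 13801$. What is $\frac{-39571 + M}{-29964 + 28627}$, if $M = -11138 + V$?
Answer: $\frac{36908}{1337} \approx 27.605$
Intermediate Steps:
$M = 2663$ ($M = -11138 + 13801 = 2663$)
$\frac{-39571 + M}{-29964 + 28627} = \frac{-39571 + 2663}{-29964 + 28627} = - \frac{36908}{-1337} = \left(-36908\right) \left(- \frac{1}{1337}\right) = \frac{36908}{1337}$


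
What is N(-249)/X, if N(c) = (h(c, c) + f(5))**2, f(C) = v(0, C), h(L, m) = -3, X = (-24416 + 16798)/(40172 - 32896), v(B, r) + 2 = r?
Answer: 0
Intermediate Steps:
v(B, r) = -2 + r
X = -3809/3638 (X = -7618/7276 = -7618*1/7276 = -3809/3638 ≈ -1.0470)
f(C) = -2 + C
N(c) = 0 (N(c) = (-3 + (-2 + 5))**2 = (-3 + 3)**2 = 0**2 = 0)
N(-249)/X = 0/(-3809/3638) = 0*(-3638/3809) = 0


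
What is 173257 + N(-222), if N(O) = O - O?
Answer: 173257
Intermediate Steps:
N(O) = 0
173257 + N(-222) = 173257 + 0 = 173257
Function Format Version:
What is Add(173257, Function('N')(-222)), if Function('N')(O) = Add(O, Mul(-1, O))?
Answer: 173257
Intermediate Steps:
Function('N')(O) = 0
Add(173257, Function('N')(-222)) = Add(173257, 0) = 173257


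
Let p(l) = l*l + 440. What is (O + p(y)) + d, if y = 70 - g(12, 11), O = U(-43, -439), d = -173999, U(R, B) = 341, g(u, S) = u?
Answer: -169854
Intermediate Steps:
O = 341
y = 58 (y = 70 - 1*12 = 70 - 12 = 58)
p(l) = 440 + l² (p(l) = l² + 440 = 440 + l²)
(O + p(y)) + d = (341 + (440 + 58²)) - 173999 = (341 + (440 + 3364)) - 173999 = (341 + 3804) - 173999 = 4145 - 173999 = -169854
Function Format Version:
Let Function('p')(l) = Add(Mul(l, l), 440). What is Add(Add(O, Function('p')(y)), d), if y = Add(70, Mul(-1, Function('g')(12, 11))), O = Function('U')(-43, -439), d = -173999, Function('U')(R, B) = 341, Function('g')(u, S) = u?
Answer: -169854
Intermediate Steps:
O = 341
y = 58 (y = Add(70, Mul(-1, 12)) = Add(70, -12) = 58)
Function('p')(l) = Add(440, Pow(l, 2)) (Function('p')(l) = Add(Pow(l, 2), 440) = Add(440, Pow(l, 2)))
Add(Add(O, Function('p')(y)), d) = Add(Add(341, Add(440, Pow(58, 2))), -173999) = Add(Add(341, Add(440, 3364)), -173999) = Add(Add(341, 3804), -173999) = Add(4145, -173999) = -169854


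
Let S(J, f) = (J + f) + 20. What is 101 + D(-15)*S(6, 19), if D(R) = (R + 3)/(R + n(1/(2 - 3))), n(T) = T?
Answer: 539/4 ≈ 134.75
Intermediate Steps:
S(J, f) = 20 + J + f
D(R) = (3 + R)/(-1 + R) (D(R) = (R + 3)/(R + 1/(2 - 3)) = (3 + R)/(R + 1/(-1)) = (3 + R)/(R - 1) = (3 + R)/(-1 + R))
101 + D(-15)*S(6, 19) = 101 + ((3 - 15)/(-1 - 15))*(20 + 6 + 19) = 101 + (-12/(-16))*45 = 101 - 1/16*(-12)*45 = 101 + (3/4)*45 = 101 + 135/4 = 539/4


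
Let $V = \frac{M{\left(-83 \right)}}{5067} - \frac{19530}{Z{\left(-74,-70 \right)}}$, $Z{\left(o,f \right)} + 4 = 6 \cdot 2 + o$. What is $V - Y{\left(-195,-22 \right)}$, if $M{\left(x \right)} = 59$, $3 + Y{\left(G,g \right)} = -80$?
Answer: $\frac{21119905}{55737} \approx 378.92$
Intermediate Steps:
$Z{\left(o,f \right)} = 8 + o$ ($Z{\left(o,f \right)} = -4 + \left(6 \cdot 2 + o\right) = -4 + \left(12 + o\right) = 8 + o$)
$Y{\left(G,g \right)} = -83$ ($Y{\left(G,g \right)} = -3 - 80 = -83$)
$V = \frac{16493734}{55737}$ ($V = \frac{59}{5067} - \frac{19530}{8 - 74} = 59 \cdot \frac{1}{5067} - \frac{19530}{-66} = \frac{59}{5067} - - \frac{3255}{11} = \frac{59}{5067} + \frac{3255}{11} = \frac{16493734}{55737} \approx 295.92$)
$V - Y{\left(-195,-22 \right)} = \frac{16493734}{55737} - -83 = \frac{16493734}{55737} + 83 = \frac{21119905}{55737}$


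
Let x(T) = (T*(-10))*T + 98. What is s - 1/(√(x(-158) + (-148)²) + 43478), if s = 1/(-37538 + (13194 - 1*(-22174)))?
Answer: (-√227638 + 45648*I)/(2170*(√227638 - 43478*I)) ≈ -0.00048383 + 2.5237e-7*I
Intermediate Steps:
x(T) = 98 - 10*T² (x(T) = (-10*T)*T + 98 = -10*T² + 98 = 98 - 10*T²)
s = -1/2170 (s = 1/(-37538 + (13194 + 22174)) = 1/(-37538 + 35368) = 1/(-2170) = -1/2170 ≈ -0.00046083)
s - 1/(√(x(-158) + (-148)²) + 43478) = -1/2170 - 1/(√((98 - 10*(-158)²) + (-148)²) + 43478) = -1/2170 - 1/(√((98 - 10*24964) + 21904) + 43478) = -1/2170 - 1/(√((98 - 249640) + 21904) + 43478) = -1/2170 - 1/(√(-249542 + 21904) + 43478) = -1/2170 - 1/(√(-227638) + 43478) = -1/2170 - 1/(I*√227638 + 43478) = -1/2170 - 1/(43478 + I*√227638)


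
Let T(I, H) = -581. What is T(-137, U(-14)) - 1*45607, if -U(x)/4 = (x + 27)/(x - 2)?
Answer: -46188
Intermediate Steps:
U(x) = -4*(27 + x)/(-2 + x) (U(x) = -4*(x + 27)/(x - 2) = -4*(27 + x)/(-2 + x))
T(-137, U(-14)) - 1*45607 = -581 - 1*45607 = -581 - 45607 = -46188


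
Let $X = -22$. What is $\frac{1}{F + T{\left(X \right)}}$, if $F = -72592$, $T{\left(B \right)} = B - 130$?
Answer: $- \frac{1}{72744} \approx -1.3747 \cdot 10^{-5}$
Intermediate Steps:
$T{\left(B \right)} = -130 + B$ ($T{\left(B \right)} = B - 130 = -130 + B$)
$\frac{1}{F + T{\left(X \right)}} = \frac{1}{-72592 - 152} = \frac{1}{-72744} = - \frac{1}{72744}$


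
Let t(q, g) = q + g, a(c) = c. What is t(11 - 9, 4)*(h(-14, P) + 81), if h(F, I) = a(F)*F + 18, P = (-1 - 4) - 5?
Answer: 1770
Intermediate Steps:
P = -10 (P = -5 - 5 = -10)
h(F, I) = 18 + F**2 (h(F, I) = F*F + 18 = F**2 + 18 = 18 + F**2)
t(q, g) = g + q
t(11 - 9, 4)*(h(-14, P) + 81) = (4 + (11 - 9))*((18 + (-14)**2) + 81) = (4 + 2)*((18 + 196) + 81) = 6*(214 + 81) = 6*295 = 1770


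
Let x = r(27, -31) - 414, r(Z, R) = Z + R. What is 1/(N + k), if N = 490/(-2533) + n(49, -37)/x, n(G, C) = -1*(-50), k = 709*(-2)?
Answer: -529397/750850681 ≈ -0.00070506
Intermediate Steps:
k = -1418
r(Z, R) = R + Z
x = -418 (x = (-31 + 27) - 414 = -4 - 414 = -418)
n(G, C) = 50
N = -165735/529397 (N = 490/(-2533) + 50/(-418) = 490*(-1/2533) + 50*(-1/418) = -490/2533 - 25/209 = -165735/529397 ≈ -0.31306)
1/(N + k) = 1/(-165735/529397 - 1418) = 1/(-750850681/529397) = -529397/750850681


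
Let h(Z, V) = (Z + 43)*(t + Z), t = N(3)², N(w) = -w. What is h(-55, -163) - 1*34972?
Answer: -34420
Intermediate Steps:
t = 9 (t = (-1*3)² = (-3)² = 9)
h(Z, V) = (9 + Z)*(43 + Z) (h(Z, V) = (Z + 43)*(9 + Z) = (43 + Z)*(9 + Z) = (9 + Z)*(43 + Z))
h(-55, -163) - 1*34972 = (387 + (-55)² + 52*(-55)) - 1*34972 = (387 + 3025 - 2860) - 34972 = 552 - 34972 = -34420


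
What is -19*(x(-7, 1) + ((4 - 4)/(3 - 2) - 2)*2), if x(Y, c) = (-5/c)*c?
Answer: 171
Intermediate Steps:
x(Y, c) = -5
-19*(x(-7, 1) + ((4 - 4)/(3 - 2) - 2)*2) = -19*(-5 + ((4 - 4)/(3 - 2) - 2)*2) = -19*(-5 + (0/1 - 2)*2) = -19*(-5 + (0*1 - 2)*2) = -19*(-5 + (0 - 2)*2) = -19*(-5 - 2*2) = -19*(-5 - 4) = -19*(-9) = 171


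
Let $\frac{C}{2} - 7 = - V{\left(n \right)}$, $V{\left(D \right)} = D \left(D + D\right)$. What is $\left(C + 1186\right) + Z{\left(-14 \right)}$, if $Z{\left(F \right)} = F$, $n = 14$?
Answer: $402$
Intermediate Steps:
$V{\left(D \right)} = 2 D^{2}$ ($V{\left(D \right)} = D 2 D = 2 D^{2}$)
$C = -770$ ($C = 14 + 2 \left(- 2 \cdot 14^{2}\right) = 14 + 2 \left(- 2 \cdot 196\right) = 14 + 2 \left(\left(-1\right) 392\right) = 14 + 2 \left(-392\right) = 14 - 784 = -770$)
$\left(C + 1186\right) + Z{\left(-14 \right)} = \left(-770 + 1186\right) - 14 = 416 - 14 = 402$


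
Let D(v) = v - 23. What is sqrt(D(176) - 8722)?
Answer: I*sqrt(8569) ≈ 92.569*I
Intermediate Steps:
D(v) = -23 + v
sqrt(D(176) - 8722) = sqrt((-23 + 176) - 8722) = sqrt(153 - 8722) = sqrt(-8569) = I*sqrt(8569)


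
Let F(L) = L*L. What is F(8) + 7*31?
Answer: 281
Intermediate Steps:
F(L) = L²
F(8) + 7*31 = 8² + 7*31 = 64 + 217 = 281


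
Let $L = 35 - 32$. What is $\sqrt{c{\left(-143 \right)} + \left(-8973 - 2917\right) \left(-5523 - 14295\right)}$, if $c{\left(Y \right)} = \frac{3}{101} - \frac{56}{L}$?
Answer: $\frac{\sqrt{21633505649139}}{303} \approx 15350.0$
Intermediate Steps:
$L = 3$
$c{\left(Y \right)} = - \frac{5647}{303}$ ($c{\left(Y \right)} = \frac{3}{101} - \frac{56}{3} = - \frac{5647}{303}$)
$\sqrt{c{\left(-143 \right)} + \left(-8973 - 2917\right) \left(-5523 - 14295\right)} = \sqrt{- \frac{5647}{303} + \left(-8973 - 2917\right) \left(-5523 - 14295\right)} = \sqrt{- \frac{5647}{303} - -235636020} = \sqrt{- \frac{5647}{303} + 235636020} = \sqrt{\frac{71397708413}{303}} = \frac{\sqrt{21633505649139}}{303}$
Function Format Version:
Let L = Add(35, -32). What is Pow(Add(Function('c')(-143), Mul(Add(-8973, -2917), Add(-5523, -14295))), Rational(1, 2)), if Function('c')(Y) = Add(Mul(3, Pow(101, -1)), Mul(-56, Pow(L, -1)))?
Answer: Mul(Rational(1, 303), Pow(21633505649139, Rational(1, 2))) ≈ 15350.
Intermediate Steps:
L = 3
Function('c')(Y) = Rational(-5647, 303) (Function('c')(Y) = Add(Mul(3, Pow(101, -1)), Mul(-56, Pow(3, -1))) = Add(Mul(3, Rational(1, 101)), Mul(-56, Rational(1, 3))) = Add(Rational(3, 101), Rational(-56, 3)) = Rational(-5647, 303))
Pow(Add(Function('c')(-143), Mul(Add(-8973, -2917), Add(-5523, -14295))), Rational(1, 2)) = Pow(Add(Rational(-5647, 303), Mul(Add(-8973, -2917), Add(-5523, -14295))), Rational(1, 2)) = Pow(Add(Rational(-5647, 303), Mul(-11890, -19818)), Rational(1, 2)) = Pow(Add(Rational(-5647, 303), 235636020), Rational(1, 2)) = Pow(Rational(71397708413, 303), Rational(1, 2)) = Mul(Rational(1, 303), Pow(21633505649139, Rational(1, 2)))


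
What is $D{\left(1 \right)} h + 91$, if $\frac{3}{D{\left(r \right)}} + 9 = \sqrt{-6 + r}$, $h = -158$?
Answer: $\frac{6046}{43} + \frac{237 i \sqrt{5}}{43} \approx 140.6 + 12.324 i$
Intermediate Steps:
$D{\left(r \right)} = \frac{3}{-9 + \sqrt{-6 + r}}$
$D{\left(1 \right)} h + 91 = \frac{3}{-9 + \sqrt{-6 + 1}} \left(-158\right) + 91 = \frac{3}{-9 + \sqrt{-5}} \left(-158\right) + 91 = \frac{3}{-9 + i \sqrt{5}} \left(-158\right) + 91 = - \frac{474}{-9 + i \sqrt{5}} + 91 = 91 - \frac{474}{-9 + i \sqrt{5}}$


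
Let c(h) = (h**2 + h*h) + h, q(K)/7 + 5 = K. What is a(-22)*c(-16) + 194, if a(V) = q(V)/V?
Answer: 49006/11 ≈ 4455.1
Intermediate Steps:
q(K) = -35 + 7*K
a(V) = (-35 + 7*V)/V
c(h) = h + 2*h**2 (c(h) = (h**2 + h**2) + h = 2*h**2 + h = h + 2*h**2)
a(-22)*c(-16) + 194 = (7 - 35/(-22))*(-16*(1 + 2*(-16))) + 194 = (7 - 35*(-1/22))*(-16*(1 - 32)) + 194 = (7 + 35/22)*(-16*(-31)) + 194 = (189/22)*496 + 194 = 46872/11 + 194 = 49006/11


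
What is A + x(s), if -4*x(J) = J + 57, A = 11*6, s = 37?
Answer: 85/2 ≈ 42.500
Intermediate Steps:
A = 66
x(J) = -57/4 - J/4 (x(J) = -(J + 57)/4 = -(57 + J)/4 = -57/4 - J/4)
A + x(s) = 66 + (-57/4 - ¼*37) = 66 + (-57/4 - 37/4) = 66 - 47/2 = 85/2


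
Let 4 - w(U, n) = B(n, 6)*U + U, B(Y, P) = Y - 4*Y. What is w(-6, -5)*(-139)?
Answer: -13900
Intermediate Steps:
B(Y, P) = -3*Y
w(U, n) = 4 - U + 3*U*n (w(U, n) = 4 - ((-3*n)*U + U) = 4 - (-3*U*n + U) = 4 - (U - 3*U*n) = 4 + (-U + 3*U*n) = 4 - U + 3*U*n)
w(-6, -5)*(-139) = (4 - 1*(-6) + 3*(-6)*(-5))*(-139) = (4 + 6 + 90)*(-139) = 100*(-139) = -13900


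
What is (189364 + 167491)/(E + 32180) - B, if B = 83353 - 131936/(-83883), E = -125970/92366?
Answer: -2077903481052211766/24931805164653 ≈ -83344.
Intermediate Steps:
E = -62985/46183 (E = -125970*1/92366 = -62985/46183 ≈ -1.3638)
B = 6992031635/83883 (B = 83353 - 131936*(-1)/83883 = 83353 - 1*(-131936/83883) = 83353 + 131936/83883 = 6992031635/83883 ≈ 83355.)
(189364 + 167491)/(E + 32180) - B = (189364 + 167491)/(-62985/46183 + 32180) - 1*6992031635/83883 = 356855/(1486105955/46183) - 6992031635/83883 = 356855*(46183/1486105955) - 6992031635/83883 = 3296126893/297221191 - 6992031635/83883 = -2077903481052211766/24931805164653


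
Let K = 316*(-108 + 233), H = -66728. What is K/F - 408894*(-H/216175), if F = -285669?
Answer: -7794395456171108/61754496075 ≈ -1.2622e+5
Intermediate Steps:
K = 39500 (K = 316*125 = 39500)
K/F - 408894*(-H/216175) = 39500/(-285669) - 408894/((-216175/(-66728))) = 39500*(-1/285669) - 408894/((-216175*(-1/66728))) = -39500/285669 - 408894/216175/66728 = -39500/285669 - 408894*66728/216175 = -39500/285669 - 27284678832/216175 = -7794395456171108/61754496075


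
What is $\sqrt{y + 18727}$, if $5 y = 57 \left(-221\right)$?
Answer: $\frac{\sqrt{405190}}{5} \approx 127.31$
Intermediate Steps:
$y = - \frac{12597}{5}$ ($y = \frac{57 \left(-221\right)}{5} = \frac{1}{5} \left(-12597\right) = - \frac{12597}{5} \approx -2519.4$)
$\sqrt{y + 18727} = \sqrt{- \frac{12597}{5} + 18727} = \sqrt{\frac{81038}{5}} = \frac{\sqrt{405190}}{5}$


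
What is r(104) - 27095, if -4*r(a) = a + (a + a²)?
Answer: -29851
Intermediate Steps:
r(a) = -a/2 - a²/4 (r(a) = -(a + (a + a²))/4 = -(a² + 2*a)/4 = -a/2 - a²/4)
r(104) - 27095 = -¼*104*(2 + 104) - 27095 = -¼*104*106 - 27095 = -2756 - 27095 = -29851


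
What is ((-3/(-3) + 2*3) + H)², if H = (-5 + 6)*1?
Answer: 64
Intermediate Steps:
H = 1 (H = 1*1 = 1)
((-3/(-3) + 2*3) + H)² = ((-3/(-3) + 2*3) + 1)² = ((-3*(-⅓) + 6) + 1)² = ((1 + 6) + 1)² = (7 + 1)² = 8² = 64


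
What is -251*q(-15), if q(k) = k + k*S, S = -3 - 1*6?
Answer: -30120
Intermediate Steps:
S = -9 (S = -3 - 6 = -9)
q(k) = -8*k (q(k) = k + k*(-9) = k - 9*k = -8*k)
-251*q(-15) = -(-2008)*(-15) = -251*120 = -30120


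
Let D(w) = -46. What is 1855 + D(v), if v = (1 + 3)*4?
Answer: 1809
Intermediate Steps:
v = 16 (v = 4*4 = 16)
1855 + D(v) = 1855 - 46 = 1809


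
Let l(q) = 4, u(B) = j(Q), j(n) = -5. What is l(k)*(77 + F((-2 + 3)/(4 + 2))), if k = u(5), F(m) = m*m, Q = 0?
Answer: 2773/9 ≈ 308.11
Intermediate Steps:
u(B) = -5
F(m) = m²
k = -5
l(k)*(77 + F((-2 + 3)/(4 + 2))) = 4*(77 + ((-2 + 3)/(4 + 2))²) = 4*(77 + (1/6)²) = 4*(77 + (1*(⅙))²) = 4*(77 + (⅙)²) = 4*(77 + 1/36) = 4*(2773/36) = 2773/9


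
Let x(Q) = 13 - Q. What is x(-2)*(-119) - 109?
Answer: -1894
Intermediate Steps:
x(-2)*(-119) - 109 = (13 - 1*(-2))*(-119) - 109 = (13 + 2)*(-119) - 109 = 15*(-119) - 109 = -1785 - 109 = -1894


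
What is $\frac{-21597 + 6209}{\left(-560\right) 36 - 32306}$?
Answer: $\frac{7694}{26233} \approx 0.29329$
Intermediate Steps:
$\frac{-21597 + 6209}{\left(-560\right) 36 - 32306} = - \frac{15388}{-20160 - 32306} = - \frac{15388}{-52466} = \left(-15388\right) \left(- \frac{1}{52466}\right) = \frac{7694}{26233}$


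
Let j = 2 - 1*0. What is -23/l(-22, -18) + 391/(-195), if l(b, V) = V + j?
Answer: -1771/3120 ≈ -0.56763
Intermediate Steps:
j = 2 (j = 2 + 0 = 2)
l(b, V) = 2 + V (l(b, V) = V + 2 = 2 + V)
-23/l(-22, -18) + 391/(-195) = -23/(2 - 18) + 391/(-195) = -23/(-16) + 391*(-1/195) = -23*(-1/16) - 391/195 = 23/16 - 391/195 = -1771/3120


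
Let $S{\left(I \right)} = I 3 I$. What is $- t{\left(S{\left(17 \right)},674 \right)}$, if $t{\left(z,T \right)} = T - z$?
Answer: $193$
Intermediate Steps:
$S{\left(I \right)} = 3 I^{2}$ ($S{\left(I \right)} = 3 I I = 3 I^{2}$)
$- t{\left(S{\left(17 \right)},674 \right)} = - (674 - 3 \cdot 17^{2}) = - (674 - 3 \cdot 289) = - (674 - 867) = \left(-1\right) \left(-193\right) = 193$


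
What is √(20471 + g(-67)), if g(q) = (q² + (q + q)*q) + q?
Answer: √33871 ≈ 184.04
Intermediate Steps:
g(q) = q + 3*q² (g(q) = (q² + (2*q)*q) + q = (q² + 2*q²) + q = 3*q² + q = q + 3*q²)
√(20471 + g(-67)) = √(20471 - 67*(1 + 3*(-67))) = √(20471 - 67*(1 - 201)) = √(20471 - 67*(-200)) = √(20471 + 13400) = √33871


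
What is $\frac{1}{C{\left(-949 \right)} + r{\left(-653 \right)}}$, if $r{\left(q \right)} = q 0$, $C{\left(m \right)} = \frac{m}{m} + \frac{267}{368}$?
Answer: $\frac{368}{635} \approx 0.57953$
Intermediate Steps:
$C{\left(m \right)} = \frac{635}{368}$ ($C{\left(m \right)} = 1 + 267 \cdot \frac{1}{368} = 1 + \frac{267}{368} = \frac{635}{368}$)
$r{\left(q \right)} = 0$
$\frac{1}{C{\left(-949 \right)} + r{\left(-653 \right)}} = \frac{1}{\frac{635}{368} + 0} = \frac{1}{\frac{635}{368}} = \frac{368}{635}$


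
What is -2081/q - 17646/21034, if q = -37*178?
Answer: -36222401/69264962 ≈ -0.52295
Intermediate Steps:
q = -6586
-2081/q - 17646/21034 = -2081/(-6586) - 17646/21034 = -2081*(-1/6586) - 17646*1/21034 = 2081/6586 - 8823/10517 = -36222401/69264962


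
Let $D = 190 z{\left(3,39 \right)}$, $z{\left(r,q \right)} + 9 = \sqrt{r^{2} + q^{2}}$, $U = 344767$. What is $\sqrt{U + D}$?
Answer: $\sqrt{343057 + 570 \sqrt{170}} \approx 592.02$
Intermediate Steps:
$z{\left(r,q \right)} = -9 + \sqrt{q^{2} + r^{2}}$ ($z{\left(r,q \right)} = -9 + \sqrt{r^{2} + q^{2}} = -9 + \sqrt{q^{2} + r^{2}}$)
$D = -1710 + 570 \sqrt{170}$ ($D = 190 \left(-9 + \sqrt{39^{2} + 3^{2}}\right) = 190 \left(-9 + \sqrt{1521 + 9}\right) = 190 \left(-9 + \sqrt{1530}\right) = 190 \left(-9 + 3 \sqrt{170}\right) = -1710 + 570 \sqrt{170} \approx 5721.9$)
$\sqrt{U + D} = \sqrt{344767 - \left(1710 - 570 \sqrt{170}\right)} = \sqrt{343057 + 570 \sqrt{170}}$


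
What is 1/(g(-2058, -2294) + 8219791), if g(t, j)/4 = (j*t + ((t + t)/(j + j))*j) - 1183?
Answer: 1/27091035 ≈ 3.6913e-8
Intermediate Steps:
g(t, j) = -4732 + 4*t + 4*j*t (g(t, j) = 4*((j*t + ((t + t)/(j + j))*j) - 1183) = 4*((j*t + ((2*t)/((2*j)))*j) - 1183) = 4*((j*t + ((2*t)*(1/(2*j)))*j) - 1183) = 4*((j*t + (t/j)*j) - 1183) = 4*((j*t + t) - 1183) = 4*((t + j*t) - 1183) = 4*(-1183 + t + j*t) = -4732 + 4*t + 4*j*t)
1/(g(-2058, -2294) + 8219791) = 1/((-4732 + 4*(-2058) + 4*(-2294)*(-2058)) + 8219791) = 1/((-4732 - 8232 + 18884208) + 8219791) = 1/(18871244 + 8219791) = 1/27091035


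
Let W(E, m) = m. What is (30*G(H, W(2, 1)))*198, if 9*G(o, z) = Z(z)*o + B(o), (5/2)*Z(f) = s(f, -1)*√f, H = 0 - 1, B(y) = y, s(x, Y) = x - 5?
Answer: 396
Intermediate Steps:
s(x, Y) = -5 + x
H = -1
Z(f) = 2*√f*(-5 + f)/5 (Z(f) = 2*((-5 + f)*√f)/5 = 2*(√f*(-5 + f))/5 = 2*√f*(-5 + f)/5)
G(o, z) = o/9 + 2*o*√z*(-5 + z)/45 (G(o, z) = ((2*√z*(-5 + z)/5)*o + o)/9 = (2*o*√z*(-5 + z)/5 + o)/9 = (o + 2*o*√z*(-5 + z)/5)/9 = o/9 + 2*o*√z*(-5 + z)/45)
(30*G(H, W(2, 1)))*198 = (30*((1/45)*(-1)*(5 + 2*√1*(-5 + 1))))*198 = (30*((1/45)*(-1)*(5 + 2*1*(-4))))*198 = (30*((1/45)*(-1)*(5 - 8)))*198 = (30*((1/45)*(-1)*(-3)))*198 = (30*(1/15))*198 = 2*198 = 396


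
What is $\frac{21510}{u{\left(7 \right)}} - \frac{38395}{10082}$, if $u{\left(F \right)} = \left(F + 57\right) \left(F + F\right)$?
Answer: $\frac{45615475}{2258368} \approx 20.198$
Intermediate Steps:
$u{\left(F \right)} = 2 F \left(57 + F\right)$ ($u{\left(F \right)} = \left(57 + F\right) 2 F = 2 F \left(57 + F\right)$)
$\frac{21510}{u{\left(7 \right)}} - \frac{38395}{10082} = \frac{21510}{2 \cdot 7 \left(57 + 7\right)} - \frac{38395}{10082} = \frac{21510}{2 \cdot 7 \cdot 64} - \frac{38395}{10082} = \frac{21510}{896} - \frac{38395}{10082} = 21510 \cdot \frac{1}{896} - \frac{38395}{10082} = \frac{10755}{448} - \frac{38395}{10082} = \frac{45615475}{2258368}$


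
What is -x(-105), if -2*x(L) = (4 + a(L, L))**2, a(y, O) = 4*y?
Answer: 86528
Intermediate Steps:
x(L) = -(4 + 4*L)**2/2
-x(-105) = -(-8)*(1 - 105)**2 = -(-8)*(-104)**2 = -(-8)*10816 = -1*(-86528) = 86528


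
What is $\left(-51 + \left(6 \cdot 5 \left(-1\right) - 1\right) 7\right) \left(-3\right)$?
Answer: $804$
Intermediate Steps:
$\left(-51 + \left(6 \cdot 5 \left(-1\right) - 1\right) 7\right) \left(-3\right) = \left(-51 + \left(30 \left(-1\right) - 1\right) 7\right) \left(-3\right) = \left(-51 + \left(-30 - 1\right) 7\right) \left(-3\right) = \left(-51 - 217\right) \left(-3\right) = \left(-268\right) \left(-3\right) = 804$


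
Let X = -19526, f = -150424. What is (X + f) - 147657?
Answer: -317607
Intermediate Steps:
(X + f) - 147657 = (-19526 - 150424) - 147657 = -169950 - 147657 = -317607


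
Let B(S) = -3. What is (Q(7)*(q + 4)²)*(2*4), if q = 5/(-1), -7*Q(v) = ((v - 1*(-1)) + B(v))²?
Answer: -200/7 ≈ -28.571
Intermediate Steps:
Q(v) = -(-2 + v)²/7 (Q(v) = -((v - 1*(-1)) - 3)²/7 = -((v + 1) - 3)²/7 = -((1 + v) - 3)²/7 = -(-2 + v)²/7)
q = -5 (q = 5*(-1) = -5)
(Q(7)*(q + 4)²)*(2*4) = ((-(-2 + 7)²/7)*(-5 + 4)²)*(2*4) = (-⅐*5²*(-1)²)*8 = (-⅐*25*1)*8 = -25/7*1*8 = -25/7*8 = -200/7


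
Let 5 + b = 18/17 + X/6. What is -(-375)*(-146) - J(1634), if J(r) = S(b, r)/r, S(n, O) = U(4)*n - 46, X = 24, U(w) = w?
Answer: -760422361/13889 ≈ -54750.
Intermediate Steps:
b = 1/17 (b = -5 + (18/17 + 24/6) = -5 + (18*(1/17) + 24*(⅙)) = -5 + (18/17 + 4) = -5 + 86/17 = 1/17 ≈ 0.058824)
S(n, O) = -46 + 4*n (S(n, O) = 4*n - 46 = -46 + 4*n)
J(r) = -778/(17*r) (J(r) = (-46 + 4*(1/17))/r = (-46 + 4/17)/r = -778/(17*r))
-(-375)*(-146) - J(1634) = -(-375)*(-146) - (-778)/(17*1634) = -1*54750 - (-778)/(17*1634) = -54750 - 1*(-389/13889) = -54750 + 389/13889 = -760422361/13889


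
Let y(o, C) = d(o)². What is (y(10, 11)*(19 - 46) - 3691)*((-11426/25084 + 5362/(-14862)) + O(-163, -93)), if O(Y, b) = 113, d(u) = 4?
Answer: -43107930108383/93199602 ≈ -4.6253e+5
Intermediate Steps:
y(o, C) = 16 (y(o, C) = 4² = 16)
(y(10, 11)*(19 - 46) - 3691)*((-11426/25084 + 5362/(-14862)) + O(-163, -93)) = (16*(19 - 46) - 3691)*((-11426/25084 + 5362/(-14862)) + 113) = (16*(-27) - 3691)*((-11426*1/25084 + 5362*(-1/14862)) + 113) = (-432 - 3691)*((-5713/12542 - 2681/7431) + 113) = -4123*(-76078405/93199602 + 113) = -4123*10455476621/93199602 = -43107930108383/93199602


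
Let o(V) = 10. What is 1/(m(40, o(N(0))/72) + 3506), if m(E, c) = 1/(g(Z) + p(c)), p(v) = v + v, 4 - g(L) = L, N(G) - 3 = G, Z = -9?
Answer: 239/837952 ≈ 0.00028522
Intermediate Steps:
N(G) = 3 + G
g(L) = 4 - L
p(v) = 2*v
m(E, c) = 1/(13 + 2*c) (m(E, c) = 1/((4 - 1*(-9)) + 2*c) = 1/((4 + 9) + 2*c) = 1/(13 + 2*c))
1/(m(40, o(N(0))/72) + 3506) = 1/(1/(13 + 2*(10/72)) + 3506) = 1/(1/(13 + 2*(10*(1/72))) + 3506) = 1/(1/(13 + 2*(5/36)) + 3506) = 1/(1/(13 + 5/18) + 3506) = 1/(1/(239/18) + 3506) = 1/(18/239 + 3506) = 1/(837952/239) = 239/837952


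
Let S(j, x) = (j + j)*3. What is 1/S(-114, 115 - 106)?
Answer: -1/684 ≈ -0.0014620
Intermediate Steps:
S(j, x) = 6*j (S(j, x) = (2*j)*3 = 6*j)
1/S(-114, 115 - 106) = 1/(6*(-114)) = 1/(-684) = -1/684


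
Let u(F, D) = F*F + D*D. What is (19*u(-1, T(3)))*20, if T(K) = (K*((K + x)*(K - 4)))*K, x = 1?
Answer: 492860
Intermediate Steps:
T(K) = K²*(1 + K)*(-4 + K) (T(K) = (K*((K + 1)*(K - 4)))*K = (K*((1 + K)*(-4 + K)))*K = (K*(1 + K)*(-4 + K))*K = K²*(1 + K)*(-4 + K))
u(F, D) = D² + F² (u(F, D) = F² + D² = D² + F²)
(19*u(-1, T(3)))*20 = (19*((3²*(-4 + 3² - 3*3))² + (-1)²))*20 = (19*((9*(-4 + 9 - 9))² + 1))*20 = (19*((9*(-4))² + 1))*20 = (19*((-36)² + 1))*20 = (19*(1296 + 1))*20 = (19*1297)*20 = 24643*20 = 492860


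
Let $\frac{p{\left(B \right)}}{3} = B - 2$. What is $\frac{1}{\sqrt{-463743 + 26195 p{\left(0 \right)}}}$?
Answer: $- \frac{i \sqrt{620913}}{620913} \approx - 0.0012691 i$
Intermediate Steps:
$p{\left(B \right)} = -6 + 3 B$ ($p{\left(B \right)} = 3 \left(B - 2\right) = 3 \left(-2 + B\right) = -6 + 3 B$)
$\frac{1}{\sqrt{-463743 + 26195 p{\left(0 \right)}}} = \frac{1}{\sqrt{-463743 + 26195 \left(-6 + 3 \cdot 0\right)}} = \frac{1}{\sqrt{-463743 + 26195 \left(-6 + 0\right)}} = \frac{1}{\sqrt{-463743 + 26195 \left(-6\right)}} = \frac{1}{\sqrt{-463743 - 157170}} = \frac{1}{\sqrt{-620913}} = \frac{1}{i \sqrt{620913}} = - \frac{i \sqrt{620913}}{620913}$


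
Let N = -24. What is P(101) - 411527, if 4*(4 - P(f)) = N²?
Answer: -411667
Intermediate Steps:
P(f) = -140 (P(f) = 4 - ¼*(-24)² = 4 - ¼*576 = 4 - 144 = -140)
P(101) - 411527 = -140 - 411527 = -411667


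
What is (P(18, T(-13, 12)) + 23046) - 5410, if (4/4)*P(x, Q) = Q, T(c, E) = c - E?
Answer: 17611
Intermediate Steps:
P(x, Q) = Q
(P(18, T(-13, 12)) + 23046) - 5410 = ((-13 - 1*12) + 23046) - 5410 = ((-13 - 12) + 23046) - 5410 = (-25 + 23046) - 5410 = 23021 - 5410 = 17611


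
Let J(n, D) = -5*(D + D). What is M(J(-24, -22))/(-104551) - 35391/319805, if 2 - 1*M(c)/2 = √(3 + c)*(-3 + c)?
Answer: -3701443661/33435932555 + 434*√223/104551 ≈ -0.048714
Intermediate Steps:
J(n, D) = -10*D
M(c) = 4 - 2*√(3 + c)*(-3 + c)
M(J(-24, -22))/(-104551) - 35391/319805 = (4 + 6*√(3 - 10*(-22)) - 2*(-10*(-22))*√(3 - 10*(-22)))/(-104551) - 35391/319805 = (4 + 6*√(3 + 220) - 2*220*√(3 + 220))*(-1/104551) - 35391*1/319805 = (4 + 6*√223 - 2*220*√223)*(-1/104551) - 35391/319805 = (4 + 6*√223 - 440*√223)*(-1/104551) - 35391/319805 = (4 - 434*√223)*(-1/104551) - 35391/319805 = (-4/104551 + 434*√223/104551) - 35391/319805 = -3701443661/33435932555 + 434*√223/104551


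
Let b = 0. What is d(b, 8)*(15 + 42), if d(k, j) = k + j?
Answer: 456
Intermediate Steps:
d(k, j) = j + k
d(b, 8)*(15 + 42) = (8 + 0)*(15 + 42) = 8*57 = 456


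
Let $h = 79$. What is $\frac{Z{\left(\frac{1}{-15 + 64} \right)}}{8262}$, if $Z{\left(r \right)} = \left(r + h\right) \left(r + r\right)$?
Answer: $\frac{3872}{9918531} \approx 0.00039038$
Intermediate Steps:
$Z{\left(r \right)} = 2 r \left(79 + r\right)$ ($Z{\left(r \right)} = \left(r + 79\right) \left(r + r\right) = \left(79 + r\right) 2 r = 2 r \left(79 + r\right)$)
$\frac{Z{\left(\frac{1}{-15 + 64} \right)}}{8262} = \frac{2 \frac{1}{-15 + 64} \left(79 + \frac{1}{-15 + 64}\right)}{8262} = \frac{2 \left(79 + \frac{1}{49}\right)}{49} \cdot \frac{1}{8262} = 2 \cdot \frac{1}{49} \left(79 + \frac{1}{49}\right) \frac{1}{8262} = 2 \cdot \frac{1}{49} \cdot \frac{3872}{49} \cdot \frac{1}{8262} = \frac{7744}{2401} \cdot \frac{1}{8262} = \frac{3872}{9918531}$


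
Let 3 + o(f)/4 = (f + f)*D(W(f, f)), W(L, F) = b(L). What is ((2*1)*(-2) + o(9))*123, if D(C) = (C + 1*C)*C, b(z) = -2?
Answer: 68880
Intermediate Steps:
W(L, F) = -2
D(C) = 2*C² (D(C) = (C + C)*C = (2*C)*C = 2*C²)
o(f) = -12 + 64*f (o(f) = -12 + 4*((f + f)*(2*(-2)²)) = -12 + 4*((2*f)*(2*4)) = -12 + 4*((2*f)*8) = -12 + 4*(16*f) = -12 + 64*f)
((2*1)*(-2) + o(9))*123 = ((2*1)*(-2) + (-12 + 64*9))*123 = (2*(-2) + (-12 + 576))*123 = (-4 + 564)*123 = 560*123 = 68880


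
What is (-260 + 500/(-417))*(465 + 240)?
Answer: -25596200/139 ≈ -1.8415e+5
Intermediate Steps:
(-260 + 500/(-417))*(465 + 240) = (-260 + 500*(-1/417))*705 = (-260 - 500/417)*705 = -108920/417*705 = -25596200/139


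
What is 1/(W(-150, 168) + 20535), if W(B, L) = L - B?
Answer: 1/20853 ≈ 4.7955e-5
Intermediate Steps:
1/(W(-150, 168) + 20535) = 1/((168 - 1*(-150)) + 20535) = 1/((168 + 150) + 20535) = 1/(318 + 20535) = 1/20853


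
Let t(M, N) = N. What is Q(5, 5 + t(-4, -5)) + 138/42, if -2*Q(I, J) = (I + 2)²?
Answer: -297/14 ≈ -21.214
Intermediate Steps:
Q(I, J) = -(2 + I)²/2 (Q(I, J) = -(I + 2)²/2 = -(2 + I)²/2)
Q(5, 5 + t(-4, -5)) + 138/42 = -(2 + 5)²/2 + 138/42 = -½*7² + 138*(1/42) = -½*49 + 23/7 = -49/2 + 23/7 = -297/14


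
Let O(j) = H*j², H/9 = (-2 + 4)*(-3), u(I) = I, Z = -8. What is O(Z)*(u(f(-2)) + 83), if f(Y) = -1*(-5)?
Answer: -304128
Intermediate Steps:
f(Y) = 5
H = -54 (H = 9*((-2 + 4)*(-3)) = 9*(2*(-3)) = 9*(-6) = -54)
O(j) = -54*j²
O(Z)*(u(f(-2)) + 83) = (-54*(-8)²)*(5 + 83) = -54*64*88 = -3456*88 = -304128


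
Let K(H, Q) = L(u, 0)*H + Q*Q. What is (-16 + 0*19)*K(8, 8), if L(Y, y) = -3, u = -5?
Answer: -640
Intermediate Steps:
K(H, Q) = Q**2 - 3*H (K(H, Q) = -3*H + Q*Q = -3*H + Q**2 = Q**2 - 3*H)
(-16 + 0*19)*K(8, 8) = (-16 + 0*19)*(8**2 - 3*8) = (-16 + 0)*(64 - 24) = -16*40 = -640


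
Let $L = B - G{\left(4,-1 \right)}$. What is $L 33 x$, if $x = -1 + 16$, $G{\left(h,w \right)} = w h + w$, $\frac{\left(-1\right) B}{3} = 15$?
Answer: $-19800$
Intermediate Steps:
$B = -45$ ($B = \left(-3\right) 15 = -45$)
$G{\left(h,w \right)} = w + h w$ ($G{\left(h,w \right)} = h w + w = w + h w$)
$x = 15$
$L = -40$ ($L = -45 - - (1 + 4) = -45 - \left(-1\right) 5 = -45 - -5 = -45 + 5 = -40$)
$L 33 x = \left(-40\right) 33 \cdot 15 = \left(-1320\right) 15 = -19800$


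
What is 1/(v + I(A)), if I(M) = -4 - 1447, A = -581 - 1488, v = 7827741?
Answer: 1/7826290 ≈ 1.2777e-7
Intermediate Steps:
A = -2069
I(M) = -1451
1/(v + I(A)) = 1/(7827741 - 1451) = 1/7826290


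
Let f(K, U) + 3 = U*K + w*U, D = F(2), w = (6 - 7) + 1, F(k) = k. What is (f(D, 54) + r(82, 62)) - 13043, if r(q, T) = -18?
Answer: -12956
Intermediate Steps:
w = 0 (w = -1 + 1 = 0)
D = 2
f(K, U) = -3 + K*U (f(K, U) = -3 + (U*K + 0*U) = -3 + (K*U + 0) = -3 + K*U)
(f(D, 54) + r(82, 62)) - 13043 = ((-3 + 2*54) - 18) - 13043 = ((-3 + 108) - 18) - 13043 = (105 - 18) - 13043 = 87 - 13043 = -12956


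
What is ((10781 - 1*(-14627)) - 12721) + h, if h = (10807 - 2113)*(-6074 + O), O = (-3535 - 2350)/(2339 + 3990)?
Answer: -334188624291/6329 ≈ -5.2803e+7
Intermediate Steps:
O = -5885/6329 ≈ -0.92985
h = -334268920314/6329 (h = (10807 - 2113)*(-6074 - 5885/6329) = 8694*(-38448231/6329) = -334268920314/6329 ≈ -5.2815e+7)
((10781 - 1*(-14627)) - 12721) + h = ((10781 - 1*(-14627)) - 12721) - 334268920314/6329 = ((10781 + 14627) - 12721) - 334268920314/6329 = (25408 - 12721) - 334268920314/6329 = 12687 - 334268920314/6329 = -334188624291/6329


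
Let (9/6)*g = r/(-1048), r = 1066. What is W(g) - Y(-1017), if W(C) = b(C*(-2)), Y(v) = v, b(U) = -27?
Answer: 990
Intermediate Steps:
g = -533/786 (g = 2*(1066/(-1048))/3 = 2*(1066*(-1/1048))/3 = (⅔)*(-533/524) = -533/786 ≈ -0.67812)
W(C) = -27
W(g) - Y(-1017) = -27 - 1*(-1017) = -27 + 1017 = 990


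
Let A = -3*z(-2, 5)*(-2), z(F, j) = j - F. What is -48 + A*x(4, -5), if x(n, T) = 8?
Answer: 288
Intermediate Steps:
A = 42 (A = -3*(5 - 1*(-2))*(-2) = -3*(5 + 2)*(-2) = -3*7*(-2) = -21*(-2) = 42)
-48 + A*x(4, -5) = -48 + 42*8 = -48 + 336 = 288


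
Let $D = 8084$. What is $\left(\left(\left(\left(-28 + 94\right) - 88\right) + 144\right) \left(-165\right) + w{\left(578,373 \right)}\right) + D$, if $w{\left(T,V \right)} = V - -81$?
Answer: $-11592$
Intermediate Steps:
$w{\left(T,V \right)} = 81 + V$ ($w{\left(T,V \right)} = V + 81 = 81 + V$)
$\left(\left(\left(\left(-28 + 94\right) - 88\right) + 144\right) \left(-165\right) + w{\left(578,373 \right)}\right) + D = \left(\left(\left(\left(-28 + 94\right) - 88\right) + 144\right) \left(-165\right) + \left(81 + 373\right)\right) + 8084 = \left(\left(\left(66 - 88\right) + 144\right) \left(-165\right) + 454\right) + 8084 = \left(\left(-22 + 144\right) \left(-165\right) + 454\right) + 8084 = \left(122 \left(-165\right) + 454\right) + 8084 = \left(-20130 + 454\right) + 8084 = -19676 + 8084 = -11592$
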